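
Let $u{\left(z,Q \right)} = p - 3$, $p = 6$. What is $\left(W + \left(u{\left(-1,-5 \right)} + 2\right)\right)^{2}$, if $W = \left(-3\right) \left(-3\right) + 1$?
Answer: $225$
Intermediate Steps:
$u{\left(z,Q \right)} = 3$ ($u{\left(z,Q \right)} = 6 - 3 = 3$)
$W = 10$ ($W = 9 + 1 = 10$)
$\left(W + \left(u{\left(-1,-5 \right)} + 2\right)\right)^{2} = \left(10 + \left(3 + 2\right)\right)^{2} = \left(10 + 5\right)^{2} = 15^{2} = 225$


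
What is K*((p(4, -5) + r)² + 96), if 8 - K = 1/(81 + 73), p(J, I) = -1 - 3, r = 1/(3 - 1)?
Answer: 533023/616 ≈ 865.30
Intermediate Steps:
r = ½ (r = 1/2 = ½ ≈ 0.50000)
p(J, I) = -4
K = 1231/154 (K = 8 - 1/(81 + 73) = 8 - 1/154 = 1231/154 ≈ 7.9935)
K*((p(4, -5) + r)² + 96) = 1231*((-4 + ½)² + 96)/154 = 1231*((-7/2)² + 96)/154 = 1231*(49/4 + 96)/154 = (1231/154)*(433/4) = 533023/616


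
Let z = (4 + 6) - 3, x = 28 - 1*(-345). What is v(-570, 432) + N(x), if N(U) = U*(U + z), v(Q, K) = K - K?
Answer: 141740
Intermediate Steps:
x = 373 (x = 28 + 345 = 373)
v(Q, K) = 0
z = 7 (z = 10 - 3 = 7)
N(U) = U*(7 + U) (N(U) = U*(U + 7) = U*(7 + U))
v(-570, 432) + N(x) = 0 + 373*(7 + 373) = 0 + 373*380 = 0 + 141740 = 141740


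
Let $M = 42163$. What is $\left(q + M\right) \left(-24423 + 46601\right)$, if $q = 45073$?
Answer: $1934720008$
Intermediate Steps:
$\left(q + M\right) \left(-24423 + 46601\right) = \left(45073 + 42163\right) \left(-24423 + 46601\right) = 87236 \cdot 22178 = 1934720008$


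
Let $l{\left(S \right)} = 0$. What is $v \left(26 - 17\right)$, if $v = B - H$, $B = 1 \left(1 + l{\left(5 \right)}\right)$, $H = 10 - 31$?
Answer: $198$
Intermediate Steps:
$H = -21$ ($H = 10 - 31 = -21$)
$B = 1$ ($B = 1 \left(1 + 0\right) = 1 \cdot 1 = 1$)
$v = 22$ ($v = 1 - -21 = 1 + 21 = 22$)
$v \left(26 - 17\right) = 22 \left(26 - 17\right) = 22 \cdot 9 = 198$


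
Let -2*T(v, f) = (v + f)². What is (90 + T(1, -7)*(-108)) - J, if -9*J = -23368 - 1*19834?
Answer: -24896/9 ≈ -2766.2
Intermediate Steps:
T(v, f) = -(f + v)²/2 (T(v, f) = -(v + f)²/2 = -(f + v)²/2)
J = 43202/9 (J = -(-23368 - 1*19834)/9 = -(-23368 - 19834)/9 = -⅑*(-43202) = 43202/9 ≈ 4800.2)
(90 + T(1, -7)*(-108)) - J = (90 - (-7 + 1)²/2*(-108)) - 1*43202/9 = (90 - ½*(-6)²*(-108)) - 43202/9 = (90 - ½*36*(-108)) - 43202/9 = (90 - 18*(-108)) - 43202/9 = (90 + 1944) - 43202/9 = 2034 - 43202/9 = -24896/9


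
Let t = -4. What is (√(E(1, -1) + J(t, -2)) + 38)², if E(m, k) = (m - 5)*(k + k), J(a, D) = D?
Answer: (38 + √6)² ≈ 1636.2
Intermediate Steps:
E(m, k) = 2*k*(-5 + m) (E(m, k) = (-5 + m)*(2*k) = 2*k*(-5 + m))
(√(E(1, -1) + J(t, -2)) + 38)² = (√(2*(-1)*(-5 + 1) - 2) + 38)² = (√(2*(-1)*(-4) - 2) + 38)² = (√(8 - 2) + 38)² = (√6 + 38)² = (38 + √6)²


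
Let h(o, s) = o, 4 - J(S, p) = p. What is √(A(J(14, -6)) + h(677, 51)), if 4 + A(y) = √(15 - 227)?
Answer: √(673 + 2*I*√53) ≈ 25.944 + 0.2806*I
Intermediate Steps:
J(S, p) = 4 - p
A(y) = -4 + 2*I*√53 (A(y) = -4 + √(15 - 227) = -4 + √(-212) = -4 + 2*I*√53)
√(A(J(14, -6)) + h(677, 51)) = √((-4 + 2*I*√53) + 677) = √(673 + 2*I*√53)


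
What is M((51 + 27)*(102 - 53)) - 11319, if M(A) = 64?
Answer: -11255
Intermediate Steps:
M((51 + 27)*(102 - 53)) - 11319 = 64 - 11319 = -11255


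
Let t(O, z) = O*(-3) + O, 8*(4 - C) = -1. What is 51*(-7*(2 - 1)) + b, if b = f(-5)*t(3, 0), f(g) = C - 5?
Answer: -1407/4 ≈ -351.75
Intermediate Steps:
C = 33/8 (C = 4 - ⅛*(-1) = 4 + ⅛ = 33/8 ≈ 4.1250)
f(g) = -7/8 (f(g) = 33/8 - 5 = -7/8)
t(O, z) = -2*O (t(O, z) = -3*O + O = -2*O)
b = 21/4 (b = -(-7)*3/4 = -7/8*(-6) = 21/4 ≈ 5.2500)
51*(-7*(2 - 1)) + b = 51*(-7*(2 - 1)) + 21/4 = 51*(-7) + 21/4 = -357 + 21/4 = -1407/4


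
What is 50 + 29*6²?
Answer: 1094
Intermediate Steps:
50 + 29*6² = 50 + 29*36 = 50 + 1044 = 1094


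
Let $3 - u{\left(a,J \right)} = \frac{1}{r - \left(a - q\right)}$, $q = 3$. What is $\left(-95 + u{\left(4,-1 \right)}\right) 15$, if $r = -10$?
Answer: $- \frac{15165}{11} \approx -1378.6$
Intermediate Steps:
$u{\left(a,J \right)} = 3 - \frac{1}{-7 - a}$ ($u{\left(a,J \right)} = 3 - \frac{1}{-10 - \left(-3 + a\right)} = 3 - \frac{1}{-7 - a}$)
$\left(-95 + u{\left(4,-1 \right)}\right) 15 = \left(-95 + \frac{22 + 3 \cdot 4}{7 + 4}\right) 15 = \left(-95 + \frac{22 + 12}{11}\right) 15 = \left(-95 + \frac{1}{11} \cdot 34\right) 15 = \left(-95 + \frac{34}{11}\right) 15 = \left(- \frac{1011}{11}\right) 15 = - \frac{15165}{11}$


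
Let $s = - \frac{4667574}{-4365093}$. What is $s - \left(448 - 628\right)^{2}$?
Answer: $- \frac{47141448542}{1455031} \approx -32399.0$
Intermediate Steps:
$s = \frac{1555858}{1455031}$ ($s = \left(-4667574\right) \left(- \frac{1}{4365093}\right) = \frac{1555858}{1455031} \approx 1.0693$)
$s - \left(448 - 628\right)^{2} = \frac{1555858}{1455031} - \left(448 - 628\right)^{2} = \frac{1555858}{1455031} - \left(-180\right)^{2} = \frac{1555858}{1455031} - 32400 = - \frac{47141448542}{1455031}$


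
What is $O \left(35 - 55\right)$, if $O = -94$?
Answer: $1880$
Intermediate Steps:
$O \left(35 - 55\right) = - 94 \left(35 - 55\right) = \left(-94\right) \left(-20\right) = 1880$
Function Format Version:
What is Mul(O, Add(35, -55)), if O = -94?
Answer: 1880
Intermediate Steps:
Mul(O, Add(35, -55)) = Mul(-94, Add(35, -55)) = Mul(-94, -20) = 1880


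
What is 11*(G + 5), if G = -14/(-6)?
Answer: 242/3 ≈ 80.667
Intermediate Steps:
G = 7/3 (G = -14*(-⅙) = 7/3 ≈ 2.3333)
11*(G + 5) = 11*(7/3 + 5) = 11*(22/3) = 242/3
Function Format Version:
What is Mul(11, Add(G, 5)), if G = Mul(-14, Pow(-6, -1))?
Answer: Rational(242, 3) ≈ 80.667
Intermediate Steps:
G = Rational(7, 3) (G = Mul(-14, Rational(-1, 6)) = Rational(7, 3) ≈ 2.3333)
Mul(11, Add(G, 5)) = Mul(11, Add(Rational(7, 3), 5)) = Mul(11, Rational(22, 3)) = Rational(242, 3)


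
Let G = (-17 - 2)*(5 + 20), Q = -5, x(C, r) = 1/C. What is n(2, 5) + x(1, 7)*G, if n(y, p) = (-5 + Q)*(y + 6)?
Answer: -555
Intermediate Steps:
G = -475 (G = -19*25 = -475)
n(y, p) = -60 - 10*y (n(y, p) = (-5 - 5)*(y + 6) = -10*(6 + y) = -60 - 10*y)
n(2, 5) + x(1, 7)*G = (-60 - 10*2) - 475/1 = (-60 - 20) + 1*(-475) = -80 - 475 = -555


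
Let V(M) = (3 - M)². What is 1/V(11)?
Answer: 1/64 ≈ 0.015625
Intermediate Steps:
1/V(11) = 1/((-3 + 11)²) = 1/(8²) = 1/64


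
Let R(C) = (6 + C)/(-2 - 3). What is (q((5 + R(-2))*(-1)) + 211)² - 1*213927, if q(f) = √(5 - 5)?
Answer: -169406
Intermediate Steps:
R(C) = -6/5 - C/5 (R(C) = (6 + C)/(-5) = (6 + C)*(-⅕) = -6/5 - C/5)
q(f) = 0 (q(f) = √0 = 0)
(q((5 + R(-2))*(-1)) + 211)² - 1*213927 = (0 + 211)² - 1*213927 = 211² - 213927 = 44521 - 213927 = -169406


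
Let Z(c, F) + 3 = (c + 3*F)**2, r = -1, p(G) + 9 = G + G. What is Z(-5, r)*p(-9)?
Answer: -1647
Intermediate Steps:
p(G) = -9 + 2*G (p(G) = -9 + (G + G) = -9 + 2*G)
Z(c, F) = -3 + (c + 3*F)**2
Z(-5, r)*p(-9) = (-3 + (-5 + 3*(-1))**2)*(-9 + 2*(-9)) = (-3 + (-5 - 3)**2)*(-9 - 18) = (-3 + (-8)**2)*(-27) = (-3 + 64)*(-27) = 61*(-27) = -1647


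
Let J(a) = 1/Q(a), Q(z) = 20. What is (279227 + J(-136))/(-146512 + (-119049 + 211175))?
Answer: -5584541/1087720 ≈ -5.1342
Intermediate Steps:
J(a) = 1/20
(279227 + J(-136))/(-146512 + (-119049 + 211175)) = (279227 + 1/20)/(-146512 + (-119049 + 211175)) = 5584541/(20*(-146512 + 92126)) = (5584541/20)/(-54386) = (5584541/20)*(-1/54386) = -5584541/1087720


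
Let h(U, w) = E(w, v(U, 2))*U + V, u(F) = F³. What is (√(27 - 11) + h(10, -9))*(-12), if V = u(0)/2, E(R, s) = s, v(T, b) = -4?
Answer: 432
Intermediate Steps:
V = 0 (V = 0³/2 = 0*(½) = 0)
h(U, w) = -4*U (h(U, w) = -4*U + 0 = -4*U)
(√(27 - 11) + h(10, -9))*(-12) = (√(27 - 11) - 4*10)*(-12) = (√16 - 40)*(-12) = (4 - 40)*(-12) = -36*(-12) = 432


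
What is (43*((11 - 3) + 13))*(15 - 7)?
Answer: 7224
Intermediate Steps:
(43*((11 - 3) + 13))*(15 - 7) = (43*(8 + 13))*8 = (43*21)*8 = 903*8 = 7224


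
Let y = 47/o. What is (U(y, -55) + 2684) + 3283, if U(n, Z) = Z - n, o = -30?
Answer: 177407/30 ≈ 5913.6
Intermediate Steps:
y = -47/30 (y = 47/(-30) = 47*(-1/30) = -47/30 ≈ -1.5667)
(U(y, -55) + 2684) + 3283 = ((-55 - 1*(-47/30)) + 2684) + 3283 = ((-55 + 47/30) + 2684) + 3283 = (-1603/30 + 2684) + 3283 = 78917/30 + 3283 = 177407/30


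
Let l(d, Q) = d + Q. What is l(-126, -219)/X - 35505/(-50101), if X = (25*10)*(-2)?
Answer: 7007469/5010100 ≈ 1.3987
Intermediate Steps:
l(d, Q) = Q + d
X = -500 (X = 250*(-2) = -500)
l(-126, -219)/X - 35505/(-50101) = (-219 - 126)/(-500) - 35505/(-50101) = -345*(-1/500) - 35505*(-1/50101) = 69/100 + 35505/50101 = 7007469/5010100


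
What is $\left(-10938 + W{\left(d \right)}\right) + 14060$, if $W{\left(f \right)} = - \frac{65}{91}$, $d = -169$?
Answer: $\frac{21849}{7} \approx 3121.3$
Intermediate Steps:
$W{\left(f \right)} = - \frac{5}{7}$ ($W{\left(f \right)} = \left(-65\right) \frac{1}{91} = - \frac{5}{7}$)
$\left(-10938 + W{\left(d \right)}\right) + 14060 = \left(-10938 - \frac{5}{7}\right) + 14060 = - \frac{76571}{7} + 14060 = \frac{21849}{7}$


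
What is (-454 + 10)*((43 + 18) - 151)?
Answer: 39960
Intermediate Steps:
(-454 + 10)*((43 + 18) - 151) = -444*(61 - 151) = -444*(-90) = 39960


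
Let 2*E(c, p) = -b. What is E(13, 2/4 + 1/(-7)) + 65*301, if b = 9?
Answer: 39121/2 ≈ 19561.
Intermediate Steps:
E(c, p) = -9/2 (E(c, p) = (-1*9)/2 = (½)*(-9) = -9/2)
E(13, 2/4 + 1/(-7)) + 65*301 = -9/2 + 65*301 = -9/2 + 19565 = 39121/2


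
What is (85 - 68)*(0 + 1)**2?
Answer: 17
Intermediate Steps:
(85 - 68)*(0 + 1)**2 = 17*1**2 = 17*1 = 17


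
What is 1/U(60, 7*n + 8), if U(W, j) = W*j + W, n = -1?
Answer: 1/120 ≈ 0.0083333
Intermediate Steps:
U(W, j) = W + W*j
1/U(60, 7*n + 8) = 1/(60*(1 + (7*(-1) + 8))) = 1/(60*(1 + (-7 + 8))) = 1/(60*(1 + 1)) = 1/(60*2) = 1/120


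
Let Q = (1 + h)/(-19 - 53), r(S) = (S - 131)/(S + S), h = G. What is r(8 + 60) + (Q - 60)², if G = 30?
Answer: 321789593/88128 ≈ 3651.4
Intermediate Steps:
h = 30
r(S) = (-131 + S)/(2*S) (r(S) = (-131 + S)/((2*S)) = (-131 + S)*(1/(2*S)) = (-131 + S)/(2*S))
Q = -31/72 (Q = (1 + 30)/(-19 - 53) = 31/(-72) = 31*(-1/72) = -31/72 ≈ -0.43056)
r(8 + 60) + (Q - 60)² = (-131 + (8 + 60))/(2*(8 + 60)) + (-31/72 - 60)² = (½)*(-131 + 68)/68 + (-4351/72)² = (½)*(1/68)*(-63) + 18931201/5184 = -63/136 + 18931201/5184 = 321789593/88128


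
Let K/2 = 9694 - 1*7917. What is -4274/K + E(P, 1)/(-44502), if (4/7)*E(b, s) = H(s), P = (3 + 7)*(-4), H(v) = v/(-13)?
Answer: -4945227809/4112162808 ≈ -1.2026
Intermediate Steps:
K = 3554 (K = 2*(9694 - 1*7917) = 2*(9694 - 7917) = 2*1777 = 3554)
H(v) = -v/13 (H(v) = v*(-1/13) = -v/13)
P = -40 (P = 10*(-4) = -40)
E(b, s) = -7*s/52 (E(b, s) = 7*(-s/13)/4 = -7*s/52)
-4274/K + E(P, 1)/(-44502) = -4274/3554 - 7/52*1/(-44502) = -4274*1/3554 - 7/52*(-1/44502) = -2137/1777 + 7/2314104 = -4945227809/4112162808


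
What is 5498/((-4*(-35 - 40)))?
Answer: 2749/150 ≈ 18.327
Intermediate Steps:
5498/((-4*(-35 - 40))) = 5498/((-4*(-75))) = 5498/300 = 5498*(1/300) = 2749/150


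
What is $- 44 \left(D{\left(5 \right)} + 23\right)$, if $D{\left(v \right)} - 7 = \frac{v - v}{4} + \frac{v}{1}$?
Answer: $-1540$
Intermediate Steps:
$D{\left(v \right)} = 7 + v$ ($D{\left(v \right)} = 7 + \left(\frac{v - v}{4} + \frac{v}{1}\right) = 7 + \left(0 \cdot \frac{1}{4} + v 1\right) = 7 + \left(0 + v\right) = 7 + v$)
$- 44 \left(D{\left(5 \right)} + 23\right) = - 44 \left(\left(7 + 5\right) + 23\right) = - 44 \left(12 + 23\right) = \left(-44\right) 35 = -1540$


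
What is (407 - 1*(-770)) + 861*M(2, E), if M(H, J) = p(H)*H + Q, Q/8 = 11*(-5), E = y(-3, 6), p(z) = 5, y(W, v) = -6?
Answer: -369053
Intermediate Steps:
E = -6
Q = -440 (Q = 8*(11*(-5)) = 8*(-55) = -440)
M(H, J) = -440 + 5*H (M(H, J) = 5*H - 440 = -440 + 5*H)
(407 - 1*(-770)) + 861*M(2, E) = (407 - 1*(-770)) + 861*(-440 + 5*2) = (407 + 770) + 861*(-440 + 10) = 1177 + 861*(-430) = 1177 - 370230 = -369053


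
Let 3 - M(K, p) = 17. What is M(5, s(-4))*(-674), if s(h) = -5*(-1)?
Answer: 9436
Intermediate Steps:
s(h) = 5
M(K, p) = -14 (M(K, p) = 3 - 1*17 = 3 - 17 = -14)
M(5, s(-4))*(-674) = -14*(-674) = 9436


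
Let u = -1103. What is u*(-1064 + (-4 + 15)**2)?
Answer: 1040129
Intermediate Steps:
u*(-1064 + (-4 + 15)**2) = -1103*(-1064 + (-4 + 15)**2) = -1103*(-1064 + 11**2) = -1103*(-1064 + 121) = -1103*(-943) = 1040129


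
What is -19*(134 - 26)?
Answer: -2052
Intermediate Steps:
-19*(134 - 26) = -19*108 = -2052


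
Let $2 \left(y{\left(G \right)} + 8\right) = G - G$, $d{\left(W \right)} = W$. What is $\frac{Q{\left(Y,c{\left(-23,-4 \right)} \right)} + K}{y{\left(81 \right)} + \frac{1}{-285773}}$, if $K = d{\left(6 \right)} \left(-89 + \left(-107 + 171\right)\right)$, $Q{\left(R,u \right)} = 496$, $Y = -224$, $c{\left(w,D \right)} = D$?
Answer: $- \frac{98877458}{2286185} \approx -43.25$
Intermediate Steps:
$y{\left(G \right)} = -8$ ($y{\left(G \right)} = -8 + \frac{G - G}{2} = -8 + \frac{1}{2} \cdot 0 = -8 + 0 = -8$)
$K = -150$ ($K = 6 \left(-89 + \left(-107 + 171\right)\right) = 6 \left(-89 + 64\right) = 6 \left(-25\right) = -150$)
$\frac{Q{\left(Y,c{\left(-23,-4 \right)} \right)} + K}{y{\left(81 \right)} + \frac{1}{-285773}} = \frac{496 - 150}{-8 + \frac{1}{-285773}} = \frac{346}{-8 - \frac{1}{285773}} = \frac{346}{- \frac{2286185}{285773}} = 346 \left(- \frac{285773}{2286185}\right) = - \frac{98877458}{2286185}$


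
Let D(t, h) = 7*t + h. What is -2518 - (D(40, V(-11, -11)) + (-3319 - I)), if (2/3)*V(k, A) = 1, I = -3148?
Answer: -5257/2 ≈ -2628.5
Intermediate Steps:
V(k, A) = 3/2 (V(k, A) = (3/2)*1 = 3/2)
D(t, h) = h + 7*t
-2518 - (D(40, V(-11, -11)) + (-3319 - I)) = -2518 - ((3/2 + 7*40) + (-3319 - 1*(-3148))) = -2518 - ((3/2 + 280) + (-3319 + 3148)) = -2518 - (563/2 - 171) = -2518 - 1*221/2 = -2518 - 221/2 = -5257/2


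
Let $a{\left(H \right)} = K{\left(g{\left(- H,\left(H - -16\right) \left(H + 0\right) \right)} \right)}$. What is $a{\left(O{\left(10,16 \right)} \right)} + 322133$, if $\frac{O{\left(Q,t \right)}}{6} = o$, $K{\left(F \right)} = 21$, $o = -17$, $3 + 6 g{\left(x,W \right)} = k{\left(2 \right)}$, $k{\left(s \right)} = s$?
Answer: $322154$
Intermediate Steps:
$g{\left(x,W \right)} = - \frac{1}{6}$ ($g{\left(x,W \right)} = - \frac{1}{2} + \frac{1}{6} \cdot 2 = - \frac{1}{2} + \frac{1}{3} = - \frac{1}{6}$)
$O{\left(Q,t \right)} = -102$ ($O{\left(Q,t \right)} = 6 \left(-17\right) = -102$)
$a{\left(H \right)} = 21$
$a{\left(O{\left(10,16 \right)} \right)} + 322133 = 21 + 322133 = 322154$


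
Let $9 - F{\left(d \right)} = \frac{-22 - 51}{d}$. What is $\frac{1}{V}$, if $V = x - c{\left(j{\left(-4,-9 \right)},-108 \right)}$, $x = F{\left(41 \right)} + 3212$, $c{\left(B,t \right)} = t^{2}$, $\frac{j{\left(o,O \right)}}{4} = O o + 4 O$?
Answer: $- \frac{41}{346090} \approx -0.00011847$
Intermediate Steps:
$F{\left(d \right)} = 9 + \frac{73}{d}$ ($F{\left(d \right)} = 9 - \frac{-22 - 51}{d} = 9 - - \frac{73}{d} = 9 + \frac{73}{d}$)
$j{\left(o,O \right)} = 16 O + 4 O o$ ($j{\left(o,O \right)} = 4 \left(O o + 4 O\right) = 4 \left(4 O + O o\right) = 16 O + 4 O o$)
$x = \frac{132134}{41}$ ($x = \left(9 + \frac{73}{41}\right) + 3212 = \frac{442}{41} + 3212 = \frac{132134}{41} \approx 3222.8$)
$V = - \frac{346090}{41}$ ($V = \frac{132134}{41} - \left(-108\right)^{2} = \frac{132134}{41} - 11664 = - \frac{346090}{41} \approx -8441.2$)
$\frac{1}{V} = \frac{1}{- \frac{346090}{41}} = - \frac{41}{346090}$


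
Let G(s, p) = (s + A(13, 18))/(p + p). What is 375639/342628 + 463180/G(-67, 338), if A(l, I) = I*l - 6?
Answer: 9752745810629/5014828 ≈ 1.9448e+6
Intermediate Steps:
A(l, I) = -6 + I*l
G(s, p) = (228 + s)/(2*p) (G(s, p) = (s + (-6 + 18*13))/(p + p) = (s + (-6 + 234))/((2*p)) = (s + 228)*(1/(2*p)) = (228 + s)*(1/(2*p)) = (228 + s)/(2*p))
375639/342628 + 463180/G(-67, 338) = 375639/342628 + 463180/(((1/2)*(228 - 67)/338)) = 375639*(1/342628) + 463180/(((1/2)*(1/338)*161)) = 34149/31148 + 463180/(161/676) = 34149/31148 + 463180*(676/161) = 34149/31148 + 313109680/161 = 9752745810629/5014828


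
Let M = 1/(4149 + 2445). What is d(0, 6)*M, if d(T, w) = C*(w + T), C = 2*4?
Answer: 8/1099 ≈ 0.0072793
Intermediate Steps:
C = 8
d(T, w) = 8*T + 8*w (d(T, w) = 8*(w + T) = 8*(T + w) = 8*T + 8*w)
M = 1/6594 ≈ 0.00015165
d(0, 6)*M = (8*0 + 8*6)*(1/6594) = (0 + 48)*(1/6594) = 48*(1/6594) = 8/1099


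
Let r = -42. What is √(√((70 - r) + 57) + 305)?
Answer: √318 ≈ 17.833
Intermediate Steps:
√(√((70 - r) + 57) + 305) = √(√((70 - 1*(-42)) + 57) + 305) = √(√((70 + 42) + 57) + 305) = √(√(112 + 57) + 305) = √(√169 + 305) = √(13 + 305) = √318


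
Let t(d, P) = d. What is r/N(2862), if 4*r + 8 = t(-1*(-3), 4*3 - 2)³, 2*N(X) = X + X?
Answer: 19/11448 ≈ 0.0016597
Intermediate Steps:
N(X) = X (N(X) = (X + X)/2 = (2*X)/2 = X)
r = 19/4 (r = -2 + (-1*(-3))³/4 = -2 + (¼)*3³ = -2 + (¼)*27 = -2 + 27/4 = 19/4 ≈ 4.7500)
r/N(2862) = (19/4)/2862 = (19/4)*(1/2862) = 19/11448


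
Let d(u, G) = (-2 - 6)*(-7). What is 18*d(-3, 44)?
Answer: 1008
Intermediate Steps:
d(u, G) = 56 (d(u, G) = -8*(-7) = 56)
18*d(-3, 44) = 18*56 = 1008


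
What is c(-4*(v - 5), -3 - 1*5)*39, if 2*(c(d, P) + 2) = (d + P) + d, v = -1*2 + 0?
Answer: 858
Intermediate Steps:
v = -2 (v = -2 + 0 = -2)
c(d, P) = -2 + d + P/2 (c(d, P) = -2 + ((d + P) + d)/2 = -2 + ((P + d) + d)/2 = -2 + (P + 2*d)/2 = -2 + (d + P/2) = -2 + d + P/2)
c(-4*(v - 5), -3 - 1*5)*39 = (-2 - 4*(-2 - 5) + (-3 - 1*5)/2)*39 = (-2 - 4*(-7) + (-3 - 5)/2)*39 = (-2 + 28 + (1/2)*(-8))*39 = (-2 + 28 - 4)*39 = 22*39 = 858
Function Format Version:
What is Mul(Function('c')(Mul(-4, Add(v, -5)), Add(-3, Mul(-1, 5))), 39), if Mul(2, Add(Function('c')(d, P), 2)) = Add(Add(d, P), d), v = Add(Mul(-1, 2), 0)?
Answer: 858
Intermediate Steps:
v = -2 (v = Add(-2, 0) = -2)
Function('c')(d, P) = Add(-2, d, Mul(Rational(1, 2), P)) (Function('c')(d, P) = Add(-2, Mul(Rational(1, 2), Add(Add(d, P), d))) = Add(-2, Mul(Rational(1, 2), Add(Add(P, d), d))) = Add(-2, Mul(Rational(1, 2), Add(P, Mul(2, d)))) = Add(-2, Add(d, Mul(Rational(1, 2), P))) = Add(-2, d, Mul(Rational(1, 2), P)))
Mul(Function('c')(Mul(-4, Add(v, -5)), Add(-3, Mul(-1, 5))), 39) = Mul(Add(-2, Mul(-4, Add(-2, -5)), Mul(Rational(1, 2), Add(-3, Mul(-1, 5)))), 39) = Mul(Add(-2, Mul(-4, -7), Mul(Rational(1, 2), Add(-3, -5))), 39) = Mul(Add(-2, 28, Mul(Rational(1, 2), -8)), 39) = Mul(Add(-2, 28, -4), 39) = Mul(22, 39) = 858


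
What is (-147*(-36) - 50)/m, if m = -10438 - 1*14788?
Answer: -2621/12613 ≈ -0.20780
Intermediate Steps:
m = -25226 (m = -10438 - 14788 = -25226)
(-147*(-36) - 50)/m = (-147*(-36) - 50)/(-25226) = (5292 - 50)*(-1/25226) = 5242*(-1/25226) = -2621/12613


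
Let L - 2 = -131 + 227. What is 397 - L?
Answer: 299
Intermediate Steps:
L = 98 (L = 2 + (-131 + 227) = 2 + 96 = 98)
397 - L = 397 - 1*98 = 397 - 98 = 299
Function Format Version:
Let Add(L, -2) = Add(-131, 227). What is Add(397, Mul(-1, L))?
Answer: 299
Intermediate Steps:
L = 98 (L = Add(2, Add(-131, 227)) = Add(2, 96) = 98)
Add(397, Mul(-1, L)) = Add(397, Mul(-1, 98)) = Add(397, -98) = 299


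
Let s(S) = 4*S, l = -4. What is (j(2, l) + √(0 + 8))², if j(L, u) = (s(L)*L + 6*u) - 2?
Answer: 108 - 40*√2 ≈ 51.431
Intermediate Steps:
j(L, u) = -2 + 4*L² + 6*u (j(L, u) = ((4*L)*L + 6*u) - 2 = (4*L² + 6*u) - 2 = -2 + 4*L² + 6*u)
(j(2, l) + √(0 + 8))² = ((-2 + 4*2² + 6*(-4)) + √(0 + 8))² = ((-2 + 4*4 - 24) + √8)² = ((-2 + 16 - 24) + 2*√2)² = (-10 + 2*√2)²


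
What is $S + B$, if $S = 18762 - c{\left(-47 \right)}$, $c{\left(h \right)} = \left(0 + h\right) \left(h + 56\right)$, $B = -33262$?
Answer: $-14077$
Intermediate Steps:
$c{\left(h \right)} = h \left(56 + h\right)$
$S = 19185$ ($S = 18762 - - 47 \left(56 - 47\right) = 18762 - \left(-47\right) 9 = 18762 - -423 = 18762 + 423 = 19185$)
$S + B = 19185 - 33262 = -14077$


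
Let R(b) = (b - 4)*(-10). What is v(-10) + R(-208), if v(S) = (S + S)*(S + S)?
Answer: 2520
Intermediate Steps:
R(b) = 40 - 10*b (R(b) = (-4 + b)*(-10) = 40 - 10*b)
v(S) = 4*S² (v(S) = (2*S)*(2*S) = 4*S²)
v(-10) + R(-208) = 4*(-10)² + (40 - 10*(-208)) = 4*100 + (40 + 2080) = 400 + 2120 = 2520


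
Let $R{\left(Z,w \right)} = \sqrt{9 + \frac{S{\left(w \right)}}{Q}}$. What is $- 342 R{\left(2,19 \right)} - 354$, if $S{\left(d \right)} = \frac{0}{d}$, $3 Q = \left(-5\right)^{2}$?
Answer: $-1380$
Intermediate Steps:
$Q = \frac{25}{3}$ ($Q = \frac{\left(-5\right)^{2}}{3} = \frac{1}{3} \cdot 25 = \frac{25}{3} \approx 8.3333$)
$S{\left(d \right)} = 0$
$R{\left(Z,w \right)} = 3$ ($R{\left(Z,w \right)} = \sqrt{9 + \frac{0}{\frac{25}{3}}} = \sqrt{9 + 0 \cdot \frac{3}{25}} = \sqrt{9 + 0} = \sqrt{9} = 3$)
$- 342 R{\left(2,19 \right)} - 354 = \left(-342\right) 3 - 354 = -1026 - 354 = -1380$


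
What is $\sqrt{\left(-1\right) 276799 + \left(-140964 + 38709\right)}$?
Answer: $i \sqrt{379054} \approx 615.67 i$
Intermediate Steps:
$\sqrt{\left(-1\right) 276799 + \left(-140964 + 38709\right)} = \sqrt{-276799 - 102255} = \sqrt{-379054} = i \sqrt{379054}$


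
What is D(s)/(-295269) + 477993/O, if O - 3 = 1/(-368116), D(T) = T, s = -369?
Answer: 17318203268771205/108693144781 ≈ 1.5933e+5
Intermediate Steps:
O = 1104347/368116 (O = 3 + 1/(-368116) = 3 - 1/368116 = 1104347/368116 ≈ 3.0000)
D(s)/(-295269) + 477993/O = -369/(-295269) + 477993/(1104347/368116) = -369*(-1/295269) + 477993*(368116/1104347) = 123/98423 + 175956871188/1104347 = 17318203268771205/108693144781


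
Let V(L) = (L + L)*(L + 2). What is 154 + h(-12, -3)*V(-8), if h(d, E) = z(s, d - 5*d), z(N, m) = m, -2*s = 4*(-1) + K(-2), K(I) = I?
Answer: 4762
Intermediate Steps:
V(L) = 2*L*(2 + L) (V(L) = (2*L)*(2 + L) = 2*L*(2 + L))
s = 3 (s = -(4*(-1) - 2)/2 = -(-4 - 2)/2 = -½*(-6) = 3)
h(d, E) = -4*d (h(d, E) = d - 5*d = -4*d)
154 + h(-12, -3)*V(-8) = 154 + (-4*(-12))*(2*(-8)*(2 - 8)) = 154 + 48*(2*(-8)*(-6)) = 154 + 48*96 = 154 + 4608 = 4762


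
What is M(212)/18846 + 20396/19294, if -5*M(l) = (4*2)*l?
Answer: 472298114/454518405 ≈ 1.0391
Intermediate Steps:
M(l) = -8*l/5 (M(l) = -4*2*l/5 = -8*l/5)
M(212)/18846 + 20396/19294 = -8/5*212/18846 + 20396/19294 = -1696/5*1/18846 + 20396*(1/19294) = -848/47115 + 10198/9647 = 472298114/454518405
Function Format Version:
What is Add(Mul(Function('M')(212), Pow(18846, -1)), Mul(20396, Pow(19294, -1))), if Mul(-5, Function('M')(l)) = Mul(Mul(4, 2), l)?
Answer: Rational(472298114, 454518405) ≈ 1.0391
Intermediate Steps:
Function('M')(l) = Mul(Rational(-8, 5), l) (Function('M')(l) = Mul(Rational(-1, 5), Mul(Mul(4, 2), l)) = Mul(Rational(-1, 5), Mul(8, l)) = Mul(Rational(-8, 5), l))
Add(Mul(Function('M')(212), Pow(18846, -1)), Mul(20396, Pow(19294, -1))) = Add(Mul(Mul(Rational(-8, 5), 212), Pow(18846, -1)), Mul(20396, Pow(19294, -1))) = Add(Mul(Rational(-1696, 5), Rational(1, 18846)), Mul(20396, Rational(1, 19294))) = Add(Rational(-848, 47115), Rational(10198, 9647)) = Rational(472298114, 454518405)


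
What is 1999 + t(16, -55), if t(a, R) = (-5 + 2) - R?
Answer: 2051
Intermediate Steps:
t(a, R) = -3 - R
1999 + t(16, -55) = 1999 + (-3 - 1*(-55)) = 1999 + (-3 + 55) = 1999 + 52 = 2051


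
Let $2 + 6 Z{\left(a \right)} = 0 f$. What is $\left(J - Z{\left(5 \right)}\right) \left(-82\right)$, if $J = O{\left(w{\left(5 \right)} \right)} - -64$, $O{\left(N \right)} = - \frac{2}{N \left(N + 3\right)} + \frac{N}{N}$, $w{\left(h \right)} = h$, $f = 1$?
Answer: $- \frac{160597}{30} \approx -5353.2$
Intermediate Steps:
$Z{\left(a \right)} = - \frac{1}{3}$ ($Z{\left(a \right)} = - \frac{1}{3} + \frac{0 \cdot 1}{6} = - \frac{1}{3} + \frac{1}{6} \cdot 0 = - \frac{1}{3} + 0 = - \frac{1}{3}$)
$O{\left(N \right)} = 1 - \frac{2}{N \left(3 + N\right)}$ ($O{\left(N \right)} = - \frac{2}{N \left(3 + N\right)} + 1 = 1 - \frac{2}{N \left(3 + N\right)}$)
$J = \frac{1299}{20}$ ($J = \frac{-2 + 5^{2} + 3 \cdot 5}{5 \left(3 + 5\right)} - -64 = \frac{-2 + 25 + 15}{5 \cdot 8} + 64 = \frac{1}{5} \cdot \frac{1}{8} \cdot 38 + 64 = \frac{19}{20} + 64 = \frac{1299}{20} \approx 64.95$)
$\left(J - Z{\left(5 \right)}\right) \left(-82\right) = \left(\frac{1299}{20} - - \frac{1}{3}\right) \left(-82\right) = \left(\frac{1299}{20} + \frac{1}{3}\right) \left(-82\right) = \frac{3917}{60} \left(-82\right) = - \frac{160597}{30}$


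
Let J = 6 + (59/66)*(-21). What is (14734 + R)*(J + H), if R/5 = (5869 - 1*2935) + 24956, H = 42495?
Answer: 72050877028/11 ≈ 6.5501e+9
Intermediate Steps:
J = -281/22 (J = 6 + (59*(1/66))*(-21) = 6 + (59/66)*(-21) = 6 - 413/22 = -281/22 ≈ -12.773)
R = 139450 (R = 5*((5869 - 1*2935) + 24956) = 5*((5869 - 2935) + 24956) = 5*(2934 + 24956) = 5*27890 = 139450)
(14734 + R)*(J + H) = (14734 + 139450)*(-281/22 + 42495) = 154184*(934609/22) = 72050877028/11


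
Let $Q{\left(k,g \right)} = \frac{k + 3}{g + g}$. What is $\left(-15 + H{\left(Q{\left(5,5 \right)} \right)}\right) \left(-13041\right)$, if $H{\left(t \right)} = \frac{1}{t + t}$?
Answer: $\frac{1499715}{8} \approx 1.8746 \cdot 10^{5}$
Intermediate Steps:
$Q{\left(k,g \right)} = \frac{3 + k}{2 g}$
$H{\left(t \right)} = \frac{1}{2 t}$
$\left(-15 + H{\left(Q{\left(5,5 \right)} \right)}\right) \left(-13041\right) = \left(-15 + \frac{1}{2 \frac{3 + 5}{2 \cdot 5}}\right) \left(-13041\right) = \left(-15 + \frac{1}{2 \cdot \frac{1}{2} \cdot \frac{1}{5} \cdot 8}\right) \left(-13041\right) = \left(-15 + \frac{1}{2 \cdot \frac{4}{5}}\right) \left(-13041\right) = \left(-15 + \frac{1}{2} \cdot \frac{5}{4}\right) \left(-13041\right) = \left(-15 + \frac{5}{8}\right) \left(-13041\right) = \left(- \frac{115}{8}\right) \left(-13041\right) = \frac{1499715}{8}$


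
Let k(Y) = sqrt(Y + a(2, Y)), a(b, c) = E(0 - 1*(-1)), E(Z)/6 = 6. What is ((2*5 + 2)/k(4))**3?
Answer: 54*sqrt(10)/25 ≈ 6.8305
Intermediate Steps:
E(Z) = 36 (E(Z) = 6*6 = 36)
a(b, c) = 36
k(Y) = sqrt(36 + Y) (k(Y) = sqrt(Y + 36) = sqrt(36 + Y))
((2*5 + 2)/k(4))**3 = ((2*5 + 2)/(sqrt(36 + 4)))**3 = ((10 + 2)/(sqrt(40)))**3 = (12/((2*sqrt(10))))**3 = (12*(sqrt(10)/20))**3 = (3*sqrt(10)/5)**3 = 54*sqrt(10)/25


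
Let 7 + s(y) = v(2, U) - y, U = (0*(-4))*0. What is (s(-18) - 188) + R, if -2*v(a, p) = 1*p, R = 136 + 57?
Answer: 16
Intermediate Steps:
U = 0 (U = 0*0 = 0)
R = 193
v(a, p) = -p/2
s(y) = -7 - y (s(y) = -7 + (-½*0 - y) = -7 + (0 - y) = -7 - y)
(s(-18) - 188) + R = ((-7 - 1*(-18)) - 188) + 193 = ((-7 + 18) - 188) + 193 = (11 - 188) + 193 = -177 + 193 = 16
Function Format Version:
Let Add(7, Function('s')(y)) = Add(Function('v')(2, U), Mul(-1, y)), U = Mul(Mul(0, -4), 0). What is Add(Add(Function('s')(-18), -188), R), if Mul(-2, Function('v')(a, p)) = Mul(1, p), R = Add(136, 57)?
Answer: 16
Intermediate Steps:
U = 0 (U = Mul(0, 0) = 0)
R = 193
Function('v')(a, p) = Mul(Rational(-1, 2), p) (Function('v')(a, p) = Mul(Rational(-1, 2), Mul(1, p)) = Mul(Rational(-1, 2), p))
Function('s')(y) = Add(-7, Mul(-1, y)) (Function('s')(y) = Add(-7, Add(Mul(Rational(-1, 2), 0), Mul(-1, y))) = Add(-7, Add(0, Mul(-1, y))) = Add(-7, Mul(-1, y)))
Add(Add(Function('s')(-18), -188), R) = Add(Add(Add(-7, Mul(-1, -18)), -188), 193) = Add(Add(Add(-7, 18), -188), 193) = Add(Add(11, -188), 193) = Add(-177, 193) = 16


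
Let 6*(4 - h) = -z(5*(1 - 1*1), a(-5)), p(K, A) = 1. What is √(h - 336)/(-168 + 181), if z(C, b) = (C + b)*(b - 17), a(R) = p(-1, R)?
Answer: 2*I*√753/39 ≈ 1.4072*I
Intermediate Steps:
a(R) = 1
z(C, b) = (-17 + b)*(C + b) (z(C, b) = (C + b)*(-17 + b) = (-17 + b)*(C + b))
h = 4/3 (h = 4 - (-1)*(1² - 85*(1 - 1*1) - 17*1 + (5*(1 - 1*1))*1)/6 = 4 - (-1)*(1 - 85*(1 - 1) - 17 + (5*(1 - 1))*1)/6 = 4 - (-1)*(1 - 85*0 - 17 + (5*0)*1)/6 = 4 - (-1)*(1 - 17*0 - 17 + 0*1)/6 = 4 - (-1)*(1 + 0 - 17 + 0)/6 = 4 - (-1)*(-16)/6 = 4 - ⅙*16 = 4 - 8/3 = 4/3 ≈ 1.3333)
√(h - 336)/(-168 + 181) = √(4/3 - 336)/(-168 + 181) = √(-1004/3)/13 = (2*I*√753/3)*(1/13) = 2*I*√753/39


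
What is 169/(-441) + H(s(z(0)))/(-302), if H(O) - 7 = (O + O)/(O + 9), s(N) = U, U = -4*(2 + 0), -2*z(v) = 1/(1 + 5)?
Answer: -47069/133182 ≈ -0.35342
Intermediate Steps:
z(v) = -1/12 (z(v) = -1/(2*(1 + 5)) = -½/6 = -½*⅙ = -1/12)
U = -8 (U = -4*2 = -8)
s(N) = -8
H(O) = 7 + 2*O/(9 + O) (H(O) = 7 + (O + O)/(O + 9) = 7 + (2*O)/(9 + O) = 7 + 2*O/(9 + O))
169/(-441) + H(s(z(0)))/(-302) = 169/(-441) + (9*(7 - 8)/(9 - 8))/(-302) = 169*(-1/441) + (9*(-1)/1)*(-1/302) = -169/441 + (9*1*(-1))*(-1/302) = -169/441 - 9*(-1/302) = -169/441 + 9/302 = -47069/133182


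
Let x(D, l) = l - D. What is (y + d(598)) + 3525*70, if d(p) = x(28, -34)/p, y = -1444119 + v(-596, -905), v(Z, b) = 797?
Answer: -357775059/299 ≈ -1.1966e+6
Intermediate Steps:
y = -1443322 (y = -1444119 + 797 = -1443322)
d(p) = -62/p (d(p) = (-34 - 1*28)/p = (-34 - 28)/p = -62/p)
(y + d(598)) + 3525*70 = (-1443322 - 62/598) + 3525*70 = (-1443322 - 62*1/598) + 246750 = (-1443322 - 31/299) + 246750 = -431553309/299 + 246750 = -357775059/299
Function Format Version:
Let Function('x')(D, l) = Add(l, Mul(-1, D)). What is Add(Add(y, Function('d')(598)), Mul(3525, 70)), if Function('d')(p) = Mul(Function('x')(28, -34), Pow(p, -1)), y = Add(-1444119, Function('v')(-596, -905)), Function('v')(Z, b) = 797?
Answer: Rational(-357775059, 299) ≈ -1.1966e+6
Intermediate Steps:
y = -1443322 (y = Add(-1444119, 797) = -1443322)
Function('d')(p) = Mul(-62, Pow(p, -1)) (Function('d')(p) = Mul(Add(-34, Mul(-1, 28)), Pow(p, -1)) = Mul(Add(-34, -28), Pow(p, -1)) = Mul(-62, Pow(p, -1)))
Add(Add(y, Function('d')(598)), Mul(3525, 70)) = Add(Add(-1443322, Mul(-62, Pow(598, -1))), Mul(3525, 70)) = Add(Add(-1443322, Mul(-62, Rational(1, 598))), 246750) = Add(Add(-1443322, Rational(-31, 299)), 246750) = Add(Rational(-431553309, 299), 246750) = Rational(-357775059, 299)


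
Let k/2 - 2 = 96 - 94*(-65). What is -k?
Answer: -12416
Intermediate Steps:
k = 12416 (k = 4 + 2*(96 - 94*(-65)) = 4 + 2*(96 + 6110) = 4 + 2*6206 = 4 + 12412 = 12416)
-k = -1*12416 = -12416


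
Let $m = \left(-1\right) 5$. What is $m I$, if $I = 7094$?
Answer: $-35470$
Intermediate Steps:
$m = -5$
$m I = \left(-5\right) 7094 = -35470$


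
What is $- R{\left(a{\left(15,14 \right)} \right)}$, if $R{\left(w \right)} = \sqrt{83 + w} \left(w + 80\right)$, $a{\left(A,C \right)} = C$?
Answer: $- 94 \sqrt{97} \approx -925.79$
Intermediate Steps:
$R{\left(w \right)} = \sqrt{83 + w} \left(80 + w\right)$
$- R{\left(a{\left(15,14 \right)} \right)} = - \sqrt{83 + 14} \left(80 + 14\right) = - \sqrt{97} \cdot 94 = - 94 \sqrt{97}$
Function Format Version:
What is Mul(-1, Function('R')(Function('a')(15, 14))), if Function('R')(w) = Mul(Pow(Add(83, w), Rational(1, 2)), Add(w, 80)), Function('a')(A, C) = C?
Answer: Mul(-94, Pow(97, Rational(1, 2))) ≈ -925.79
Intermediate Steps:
Function('R')(w) = Mul(Pow(Add(83, w), Rational(1, 2)), Add(80, w))
Mul(-1, Function('R')(Function('a')(15, 14))) = Mul(-1, Mul(Pow(Add(83, 14), Rational(1, 2)), Add(80, 14))) = Mul(-1, Mul(Pow(97, Rational(1, 2)), 94)) = Mul(-1, Mul(94, Pow(97, Rational(1, 2)))) = Mul(-94, Pow(97, Rational(1, 2)))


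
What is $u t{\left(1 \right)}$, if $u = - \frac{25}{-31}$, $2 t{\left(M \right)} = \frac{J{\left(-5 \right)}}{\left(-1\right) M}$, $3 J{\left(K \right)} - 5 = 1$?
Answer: $- \frac{25}{31} \approx -0.80645$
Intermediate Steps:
$J{\left(K \right)} = 2$ ($J{\left(K \right)} = \frac{5}{3} + \frac{1}{3} \cdot 1 = \frac{5}{3} + \frac{1}{3} = 2$)
$t{\left(M \right)} = - \frac{1}{M}$ ($t{\left(M \right)} = \frac{2 \frac{1}{\left(-1\right) M}}{2} = \frac{2 \left(- \frac{1}{M}\right)}{2} = \frac{\left(-2\right) \frac{1}{M}}{2} = - \frac{1}{M}$)
$u = \frac{25}{31}$ ($u = \left(-25\right) \left(- \frac{1}{31}\right) = \frac{25}{31} \approx 0.80645$)
$u t{\left(1 \right)} = \frac{25 \left(- 1^{-1}\right)}{31} = \frac{25 \left(\left(-1\right) 1\right)}{31} = \frac{25}{31} \left(-1\right) = - \frac{25}{31}$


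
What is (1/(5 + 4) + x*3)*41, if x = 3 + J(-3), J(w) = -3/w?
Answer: 4469/9 ≈ 496.56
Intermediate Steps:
x = 4 (x = 3 - 3/(-3) = 3 - 3*(-⅓) = 3 + 1 = 4)
(1/(5 + 4) + x*3)*41 = (1/(5 + 4) + 4*3)*41 = (1/9 + 12)*41 = (⅑ + 12)*41 = (109/9)*41 = 4469/9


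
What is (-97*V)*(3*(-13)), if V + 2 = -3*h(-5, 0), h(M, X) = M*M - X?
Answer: -291291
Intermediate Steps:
h(M, X) = M² - X
V = -77 (V = -2 - 3*((-5)² - 1*0) = -2 - 3*(25 + 0) = -2 - 3*25 = -2 - 75 = -77)
(-97*V)*(3*(-13)) = (-97*(-77))*(3*(-13)) = 7469*(-39) = -291291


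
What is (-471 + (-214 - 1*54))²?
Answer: 546121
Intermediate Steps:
(-471 + (-214 - 1*54))² = (-471 + (-214 - 54))² = (-471 - 268)² = (-739)² = 546121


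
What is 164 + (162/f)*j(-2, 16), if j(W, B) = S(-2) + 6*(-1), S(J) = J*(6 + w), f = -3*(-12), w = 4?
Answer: 47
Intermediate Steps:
f = 36
S(J) = 10*J (S(J) = J*(6 + 4) = J*10 = 10*J)
j(W, B) = -26 (j(W, B) = 10*(-2) + 6*(-1) = -20 - 6 = -26)
164 + (162/f)*j(-2, 16) = 164 + (162/36)*(-26) = 164 + (162*(1/36))*(-26) = 164 + (9/2)*(-26) = 164 - 117 = 47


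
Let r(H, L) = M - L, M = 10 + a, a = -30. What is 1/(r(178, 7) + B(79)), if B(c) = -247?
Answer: -1/274 ≈ -0.0036496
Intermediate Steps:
M = -20 (M = 10 - 30 = -20)
r(H, L) = -20 - L
1/(r(178, 7) + B(79)) = 1/((-20 - 1*7) - 247) = 1/((-20 - 7) - 247) = 1/(-27 - 247) = 1/(-274) = -1/274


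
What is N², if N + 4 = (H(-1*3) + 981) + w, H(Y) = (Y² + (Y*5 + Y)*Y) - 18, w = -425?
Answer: 356409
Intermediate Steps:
H(Y) = -18 + 7*Y² (H(Y) = (Y² + (5*Y + Y)*Y) - 18 = (Y² + (6*Y)*Y) - 18 = (Y² + 6*Y²) - 18 = 7*Y² - 18 = -18 + 7*Y²)
N = 597 (N = -4 + (((-18 + 7*(-1*3)²) + 981) - 425) = -4 + (((-18 + 7*(-3)²) + 981) - 425) = -4 + (((-18 + 7*9) + 981) - 425) = -4 + (((-18 + 63) + 981) - 425) = -4 + ((45 + 981) - 425) = -4 + (1026 - 425) = -4 + 601 = 597)
N² = 597² = 356409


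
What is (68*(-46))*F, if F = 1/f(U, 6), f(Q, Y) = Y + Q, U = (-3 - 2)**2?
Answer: -3128/31 ≈ -100.90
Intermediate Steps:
U = 25 (U = (-5)**2 = 25)
f(Q, Y) = Q + Y
F = 1/31 (F = 1/(25 + 6) = 1/31 ≈ 0.032258)
(68*(-46))*F = (68*(-46))*(1/31) = -3128*1/31 = -3128/31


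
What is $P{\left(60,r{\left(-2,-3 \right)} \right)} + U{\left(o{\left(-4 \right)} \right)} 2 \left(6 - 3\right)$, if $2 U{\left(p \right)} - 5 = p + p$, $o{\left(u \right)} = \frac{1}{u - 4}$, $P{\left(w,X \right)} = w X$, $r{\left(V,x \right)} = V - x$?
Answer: $\frac{297}{4} \approx 74.25$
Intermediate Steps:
$P{\left(w,X \right)} = X w$
$o{\left(u \right)} = \frac{1}{-4 + u}$
$U{\left(p \right)} = \frac{5}{2} + p$ ($U{\left(p \right)} = \frac{5}{2} + \frac{p + p}{2} = \frac{5}{2} + \frac{2 p}{2} = \frac{5}{2} + p$)
$P{\left(60,r{\left(-2,-3 \right)} \right)} + U{\left(o{\left(-4 \right)} \right)} 2 \left(6 - 3\right) = \left(-2 - -3\right) 60 + \left(\frac{5}{2} + \frac{1}{-4 - 4}\right) 2 \left(6 - 3\right) = \left(-2 + 3\right) 60 + \left(\frac{5}{2} + \frac{1}{-8}\right) 2 \cdot 3 = 1 \cdot 60 + \left(\frac{5}{2} - \frac{1}{8}\right) 6 = 60 + \frac{19}{8} \cdot 6 = 60 + \frac{57}{4} = \frac{297}{4}$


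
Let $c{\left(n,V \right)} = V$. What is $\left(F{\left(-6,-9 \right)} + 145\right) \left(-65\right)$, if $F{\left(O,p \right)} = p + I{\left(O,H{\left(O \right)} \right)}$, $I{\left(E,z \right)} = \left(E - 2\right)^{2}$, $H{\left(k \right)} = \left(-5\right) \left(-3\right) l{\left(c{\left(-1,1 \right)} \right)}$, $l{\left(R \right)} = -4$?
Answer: $-13000$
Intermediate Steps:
$H{\left(k \right)} = -60$ ($H{\left(k \right)} = \left(-5\right) \left(-3\right) \left(-4\right) = 15 \left(-4\right) = -60$)
$I{\left(E,z \right)} = \left(-2 + E\right)^{2}$
$F{\left(O,p \right)} = p + \left(-2 + O\right)^{2}$
$\left(F{\left(-6,-9 \right)} + 145\right) \left(-65\right) = \left(\left(-9 + \left(-2 - 6\right)^{2}\right) + 145\right) \left(-65\right) = \left(\left(-9 + \left(-8\right)^{2}\right) + 145\right) \left(-65\right) = \left(\left(-9 + 64\right) + 145\right) \left(-65\right) = \left(55 + 145\right) \left(-65\right) = 200 \left(-65\right) = -13000$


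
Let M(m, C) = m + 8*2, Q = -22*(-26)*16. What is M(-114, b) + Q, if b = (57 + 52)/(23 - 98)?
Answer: 9054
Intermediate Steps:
Q = 9152 (Q = 572*16 = 9152)
b = -109/75 (b = 109/(-75) = 109*(-1/75) = -109/75 ≈ -1.4533)
M(m, C) = 16 + m (M(m, C) = m + 16 = 16 + m)
M(-114, b) + Q = (16 - 114) + 9152 = -98 + 9152 = 9054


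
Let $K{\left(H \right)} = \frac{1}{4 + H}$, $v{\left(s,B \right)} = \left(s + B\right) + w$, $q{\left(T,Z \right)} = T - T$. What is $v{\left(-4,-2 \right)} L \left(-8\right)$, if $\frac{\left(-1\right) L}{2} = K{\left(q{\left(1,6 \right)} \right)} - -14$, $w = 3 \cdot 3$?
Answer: $684$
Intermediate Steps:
$q{\left(T,Z \right)} = 0$
$w = 9$
$v{\left(s,B \right)} = 9 + B + s$ ($v{\left(s,B \right)} = \left(s + B\right) + 9 = \left(B + s\right) + 9 = 9 + B + s$)
$L = - \frac{57}{2}$ ($L = - 2 \left(\frac{1}{4 + 0} - -14\right) = - 2 \left(\frac{1}{4} + 14\right) = \left(-2\right) \frac{57}{4} = - \frac{57}{2} \approx -28.5$)
$v{\left(-4,-2 \right)} L \left(-8\right) = \left(9 - 2 - 4\right) \left(- \frac{57}{2}\right) \left(-8\right) = 3 \left(- \frac{57}{2}\right) \left(-8\right) = \left(- \frac{171}{2}\right) \left(-8\right) = 684$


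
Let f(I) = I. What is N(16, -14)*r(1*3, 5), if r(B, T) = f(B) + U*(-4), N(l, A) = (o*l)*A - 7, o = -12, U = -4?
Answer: 50939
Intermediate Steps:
N(l, A) = -7 - 12*A*l (N(l, A) = (-12*l)*A - 7 = -12*A*l - 7 = -7 - 12*A*l)
r(B, T) = 16 + B (r(B, T) = B - 4*(-4) = B + 16 = 16 + B)
N(16, -14)*r(1*3, 5) = (-7 - 12*(-14)*16)*(16 + 1*3) = (-7 + 2688)*(16 + 3) = 2681*19 = 50939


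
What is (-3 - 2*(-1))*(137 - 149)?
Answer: 12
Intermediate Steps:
(-3 - 2*(-1))*(137 - 149) = (-3 + 2)*(-12) = -1*(-12) = 12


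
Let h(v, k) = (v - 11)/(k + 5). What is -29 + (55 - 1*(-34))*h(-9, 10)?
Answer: -443/3 ≈ -147.67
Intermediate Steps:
h(v, k) = (-11 + v)/(5 + k)
-29 + (55 - 1*(-34))*h(-9, 10) = -29 + (55 - 1*(-34))*((-11 - 9)/(5 + 10)) = -29 + (55 + 34)*(-20/15) = -29 + 89*((1/15)*(-20)) = -29 + 89*(-4/3) = -29 - 356/3 = -443/3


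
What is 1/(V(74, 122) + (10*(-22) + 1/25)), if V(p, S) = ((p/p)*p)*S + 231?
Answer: 25/225976 ≈ 0.00011063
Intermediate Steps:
V(p, S) = 231 + S*p (V(p, S) = (1*p)*S + 231 = p*S + 231 = S*p + 231 = 231 + S*p)
1/(V(74, 122) + (10*(-22) + 1/25)) = 1/((231 + 122*74) + (10*(-22) + 1/25)) = 1/((231 + 9028) + (-220 + 1/25)) = 1/(9259 - 5499/25) = 1/(225976/25) = 25/225976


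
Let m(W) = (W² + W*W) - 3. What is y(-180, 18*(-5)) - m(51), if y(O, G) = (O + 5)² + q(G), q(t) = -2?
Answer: 25424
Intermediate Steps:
y(O, G) = -2 + (5 + O)² (y(O, G) = (O + 5)² - 2 = (5 + O)² - 2 = -2 + (5 + O)²)
m(W) = -3 + 2*W² (m(W) = (W² + W²) - 3 = 2*W² - 3 = -3 + 2*W²)
y(-180, 18*(-5)) - m(51) = (-2 + (5 - 180)²) - (-3 + 2*51²) = (-2 + (-175)²) - (-3 + 2*2601) = (-2 + 30625) - (-3 + 5202) = 30623 - 1*5199 = 30623 - 5199 = 25424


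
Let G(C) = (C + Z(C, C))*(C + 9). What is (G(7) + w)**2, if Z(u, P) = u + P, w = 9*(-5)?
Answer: 84681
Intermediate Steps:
w = -45
Z(u, P) = P + u
G(C) = 3*C*(9 + C) (G(C) = (C + (C + C))*(C + 9) = (C + 2*C)*(9 + C) = (3*C)*(9 + C) = 3*C*(9 + C))
(G(7) + w)**2 = (3*7*(9 + 7) - 45)**2 = (3*7*16 - 45)**2 = (336 - 45)**2 = 291**2 = 84681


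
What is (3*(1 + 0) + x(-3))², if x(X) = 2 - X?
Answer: 64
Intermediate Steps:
(3*(1 + 0) + x(-3))² = (3*(1 + 0) + (2 - 1*(-3)))² = (3*1 + (2 + 3))² = (3 + 5)² = 8² = 64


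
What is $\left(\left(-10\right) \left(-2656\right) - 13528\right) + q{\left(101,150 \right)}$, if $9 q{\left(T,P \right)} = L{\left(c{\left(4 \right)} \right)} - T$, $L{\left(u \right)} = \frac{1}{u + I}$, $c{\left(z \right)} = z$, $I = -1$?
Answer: $\frac{351562}{27} \approx 13021.0$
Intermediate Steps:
$L{\left(u \right)} = \frac{1}{-1 + u}$ ($L{\left(u \right)} = \frac{1}{u - 1} = \frac{1}{-1 + u}$)
$q{\left(T,P \right)} = \frac{1}{27} - \frac{T}{9}$ ($q{\left(T,P \right)} = \frac{\frac{1}{-1 + 4} - T}{9} = \frac{\frac{1}{3} - T}{9} = \frac{1}{27} - \frac{T}{9}$)
$\left(\left(-10\right) \left(-2656\right) - 13528\right) + q{\left(101,150 \right)} = \left(\left(-10\right) \left(-2656\right) - 13528\right) + \left(\frac{1}{27} - \frac{101}{9}\right) = \left(26560 - 13528\right) + \left(\frac{1}{27} - \frac{101}{9}\right) = 13032 - \frac{302}{27} = \frac{351562}{27}$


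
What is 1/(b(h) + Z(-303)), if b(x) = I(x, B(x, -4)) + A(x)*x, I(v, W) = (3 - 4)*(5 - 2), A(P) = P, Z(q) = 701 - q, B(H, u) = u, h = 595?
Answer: 1/355026 ≈ 2.8167e-6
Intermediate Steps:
I(v, W) = -3 (I(v, W) = -1*3 = -3)
b(x) = -3 + x² (b(x) = -3 + x*x = -3 + x²)
1/(b(h) + Z(-303)) = 1/((-3 + 595²) + (701 - 1*(-303))) = 1/((-3 + 354025) + (701 + 303)) = 1/(354022 + 1004) = 1/355026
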